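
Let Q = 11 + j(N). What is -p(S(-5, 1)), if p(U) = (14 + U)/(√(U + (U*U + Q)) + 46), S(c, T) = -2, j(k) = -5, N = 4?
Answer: -138/527 + 6*√2/527 ≈ -0.24576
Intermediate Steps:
Q = 6 (Q = 11 - 5 = 6)
p(U) = (14 + U)/(46 + √(6 + U + U²)) (p(U) = (14 + U)/(√(U + (U*U + 6)) + 46) = (14 + U)/(√(U + (U² + 6)) + 46) = (14 + U)/(√(U + (6 + U²)) + 46) = (14 + U)/(√(6 + U + U²) + 46) = (14 + U)/(46 + √(6 + U + U²)))
-p(S(-5, 1)) = -(14 - 2)/(46 + √(6 - 2 + (-2)²)) = -12/(46 + √(6 - 2 + 4)) = -12/(46 + √8) = -12/(46 + 2*√2)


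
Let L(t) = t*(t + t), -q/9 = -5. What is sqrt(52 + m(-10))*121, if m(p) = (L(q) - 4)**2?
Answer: 242*sqrt(4092542) ≈ 4.8957e+5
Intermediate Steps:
q = 45 (q = -9*(-5) = 45)
L(t) = 2*t**2 (L(t) = t*(2*t) = 2*t**2)
m(p) = 16370116 (m(p) = (2*45**2 - 4)**2 = (2*2025 - 4)**2 = (4050 - 4)**2 = 4046**2 = 16370116)
sqrt(52 + m(-10))*121 = sqrt(52 + 16370116)*121 = sqrt(16370168)*121 = (2*sqrt(4092542))*121 = 242*sqrt(4092542)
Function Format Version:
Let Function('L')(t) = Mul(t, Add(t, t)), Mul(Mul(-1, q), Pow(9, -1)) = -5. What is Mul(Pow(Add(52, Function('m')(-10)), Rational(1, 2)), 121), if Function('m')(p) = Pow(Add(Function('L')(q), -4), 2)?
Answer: Mul(242, Pow(4092542, Rational(1, 2))) ≈ 4.8957e+5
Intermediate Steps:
q = 45 (q = Mul(-9, -5) = 45)
Function('L')(t) = Mul(2, Pow(t, 2)) (Function('L')(t) = Mul(t, Mul(2, t)) = Mul(2, Pow(t, 2)))
Function('m')(p) = 16370116 (Function('m')(p) = Pow(Add(Mul(2, Pow(45, 2)), -4), 2) = Pow(Add(Mul(2, 2025), -4), 2) = Pow(Add(4050, -4), 2) = Pow(4046, 2) = 16370116)
Mul(Pow(Add(52, Function('m')(-10)), Rational(1, 2)), 121) = Mul(Pow(Add(52, 16370116), Rational(1, 2)), 121) = Mul(Pow(16370168, Rational(1, 2)), 121) = Mul(Mul(2, Pow(4092542, Rational(1, 2))), 121) = Mul(242, Pow(4092542, Rational(1, 2)))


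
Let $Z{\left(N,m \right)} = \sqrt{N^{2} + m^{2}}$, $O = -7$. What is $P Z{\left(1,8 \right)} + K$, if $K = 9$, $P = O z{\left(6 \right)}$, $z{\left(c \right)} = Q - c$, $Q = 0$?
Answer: $9 + 42 \sqrt{65} \approx 347.61$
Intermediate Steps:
$z{\left(c \right)} = - c$ ($z{\left(c \right)} = 0 - c = - c$)
$P = 42$ ($P = - 7 \left(\left(-1\right) 6\right) = \left(-7\right) \left(-6\right) = 42$)
$P Z{\left(1,8 \right)} + K = 42 \sqrt{1^{2} + 8^{2}} + 9 = 42 \sqrt{1 + 64} + 9 = 42 \sqrt{65} + 9 = 9 + 42 \sqrt{65}$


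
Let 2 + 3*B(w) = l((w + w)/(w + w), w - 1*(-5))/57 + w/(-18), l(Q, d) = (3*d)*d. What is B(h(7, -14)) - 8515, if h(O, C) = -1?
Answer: -8736767/1026 ≈ -8515.4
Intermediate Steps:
l(Q, d) = 3*d**2
B(w) = -2/3 - w/54 + (5 + w)**2/57 (B(w) = -2/3 + ((3*(w - 1*(-5))**2)/57 + w/(-18))/3 = -2/3 + ((3*(w + 5)**2)*(1/57) + w*(-1/18))/3 = -2/3 + ((3*(5 + w)**2)*(1/57) - w/18)/3 = -2/3 + ((5 + w)**2/19 - w/18)/3 = -2/3 + (-w/18 + (5 + w)**2/19)/3 = -2/3 + (-w/54 + (5 + w)**2/57) = -2/3 - w/54 + (5 + w)**2/57)
B(h(7, -14)) - 8515 = (-13/57 + (1/57)*(-1)**2 + (161/1026)*(-1)) - 8515 = (-13/57 + (1/57)*1 - 161/1026) - 8515 = (-13/57 + 1/57 - 161/1026) - 8515 = -377/1026 - 8515 = -8736767/1026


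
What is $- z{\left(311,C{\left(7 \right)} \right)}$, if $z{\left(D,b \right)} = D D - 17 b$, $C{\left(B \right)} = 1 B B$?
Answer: $-95888$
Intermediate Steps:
$C{\left(B \right)} = B^{2}$ ($C{\left(B \right)} = B B = B^{2}$)
$z{\left(D,b \right)} = D^{2} - 17 b$
$- z{\left(311,C{\left(7 \right)} \right)} = - (311^{2} - 17 \cdot 7^{2}) = - (96721 - 833) = \left(-1\right) 95888 = -95888$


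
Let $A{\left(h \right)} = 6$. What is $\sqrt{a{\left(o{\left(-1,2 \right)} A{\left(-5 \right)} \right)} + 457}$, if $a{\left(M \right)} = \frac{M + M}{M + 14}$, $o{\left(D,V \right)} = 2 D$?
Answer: $\sqrt{445} \approx 21.095$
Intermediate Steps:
$a{\left(M \right)} = \frac{2 M}{14 + M}$
$\sqrt{a{\left(o{\left(-1,2 \right)} A{\left(-5 \right)} \right)} + 457} = \sqrt{\frac{2 \cdot 2 \left(-1\right) 6}{14 + 2 \left(-1\right) 6} + 457} = \sqrt{\frac{2 \left(\left(-2\right) 6\right)}{14 - 12} + 457} = \sqrt{2 \left(-12\right) \frac{1}{14 - 12} + 457} = \sqrt{2 \left(-12\right) \frac{1}{2} + 457} = \sqrt{-12 + 457} = \sqrt{445}$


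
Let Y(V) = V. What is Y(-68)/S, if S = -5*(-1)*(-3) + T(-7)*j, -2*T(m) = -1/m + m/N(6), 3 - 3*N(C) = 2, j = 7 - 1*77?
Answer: 68/745 ≈ 0.091275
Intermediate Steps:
j = -70 (j = 7 - 77 = -70)
N(C) = ⅓ (N(C) = 1 - ⅓*2 = 1 - ⅔ = ⅓)
T(m) = 1/(2*m) - 3*m/2 (T(m) = -(-1/m + m/(⅓))/2 = -(-1/m + m*3)/2 = -(-1/m + 3*m)/2 = 1/(2*m) - 3*m/2)
S = -745 (S = -5*(-1)*(-3) + ((½)*(1 - 3*(-7)²)/(-7))*(-70) = 5*(-3) + ((½)*(-⅐)*(1 - 3*49))*(-70) = -15 + ((½)*(-⅐)*(1 - 147))*(-70) = -15 + ((½)*(-⅐)*(-146))*(-70) = -15 + (73/7)*(-70) = -15 - 730 = -745)
Y(-68)/S = -68/(-745) = -68*(-1/745) = 68/745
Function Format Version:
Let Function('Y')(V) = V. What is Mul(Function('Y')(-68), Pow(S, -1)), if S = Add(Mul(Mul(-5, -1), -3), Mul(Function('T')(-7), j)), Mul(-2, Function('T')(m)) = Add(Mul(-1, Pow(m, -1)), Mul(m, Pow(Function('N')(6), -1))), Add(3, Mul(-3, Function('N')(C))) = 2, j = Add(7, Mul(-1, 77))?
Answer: Rational(68, 745) ≈ 0.091275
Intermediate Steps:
j = -70 (j = Add(7, -77) = -70)
Function('N')(C) = Rational(1, 3) (Function('N')(C) = Add(1, Mul(Rational(-1, 3), 2)) = Add(1, Rational(-2, 3)) = Rational(1, 3))
Function('T')(m) = Add(Mul(Rational(1, 2), Pow(m, -1)), Mul(Rational(-3, 2), m)) (Function('T')(m) = Mul(Rational(-1, 2), Add(Mul(-1, Pow(m, -1)), Mul(m, Pow(Rational(1, 3), -1)))) = Mul(Rational(-1, 2), Add(Mul(-1, Pow(m, -1)), Mul(m, 3))) = Mul(Rational(-1, 2), Add(Mul(-1, Pow(m, -1)), Mul(3, m))) = Add(Mul(Rational(1, 2), Pow(m, -1)), Mul(Rational(-3, 2), m)))
S = -745 (S = Add(Mul(Mul(-5, -1), -3), Mul(Mul(Rational(1, 2), Pow(-7, -1), Add(1, Mul(-3, Pow(-7, 2)))), -70)) = Add(Mul(5, -3), Mul(Mul(Rational(1, 2), Rational(-1, 7), Add(1, Mul(-3, 49))), -70)) = Add(-15, Mul(Mul(Rational(1, 2), Rational(-1, 7), Add(1, -147)), -70)) = Add(-15, Mul(Mul(Rational(1, 2), Rational(-1, 7), -146), -70)) = Add(-15, Mul(Rational(73, 7), -70)) = Add(-15, -730) = -745)
Mul(Function('Y')(-68), Pow(S, -1)) = Mul(-68, Pow(-745, -1)) = Mul(-68, Rational(-1, 745)) = Rational(68, 745)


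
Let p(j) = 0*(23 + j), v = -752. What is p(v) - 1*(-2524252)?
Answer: 2524252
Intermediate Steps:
p(j) = 0
p(v) - 1*(-2524252) = 0 - 1*(-2524252) = 0 + 2524252 = 2524252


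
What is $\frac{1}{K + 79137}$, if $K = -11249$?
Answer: $\frac{1}{67888} \approx 1.473 \cdot 10^{-5}$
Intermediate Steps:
$\frac{1}{K + 79137} = \frac{1}{-11249 + 79137} = \frac{1}{67888}$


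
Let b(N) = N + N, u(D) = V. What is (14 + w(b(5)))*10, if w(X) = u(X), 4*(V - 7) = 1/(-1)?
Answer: 415/2 ≈ 207.50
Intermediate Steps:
V = 27/4 (V = 7 + (¼)/(-1) = 7 + (¼)*(-1) = 7 - ¼ = 27/4 ≈ 6.7500)
u(D) = 27/4
b(N) = 2*N
w(X) = 27/4
(14 + w(b(5)))*10 = (14 + 27/4)*10 = (83/4)*10 = 415/2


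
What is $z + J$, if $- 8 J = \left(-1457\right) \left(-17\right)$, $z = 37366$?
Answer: $\frac{274159}{8} \approx 34270.0$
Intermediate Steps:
$J = - \frac{24769}{8}$ ($J = - \frac{\left(-1457\right) \left(-17\right)}{8} = \left(- \frac{1}{8}\right) 24769 = - \frac{24769}{8} \approx -3096.1$)
$z + J = 37366 - \frac{24769}{8} = \frac{274159}{8}$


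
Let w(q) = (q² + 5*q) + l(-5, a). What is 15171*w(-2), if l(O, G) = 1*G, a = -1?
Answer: -106197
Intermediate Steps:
l(O, G) = G
w(q) = -1 + q² + 5*q (w(q) = (q² + 5*q) - 1 = -1 + q² + 5*q)
15171*w(-2) = 15171*(-1 + (-2)² + 5*(-2)) = 15171*(-1 + 4 - 10) = 15171*(-7) = -106197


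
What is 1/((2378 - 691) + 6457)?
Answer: 1/8144 ≈ 0.00012279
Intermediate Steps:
1/((2378 - 691) + 6457) = 1/(1687 + 6457) = 1/8144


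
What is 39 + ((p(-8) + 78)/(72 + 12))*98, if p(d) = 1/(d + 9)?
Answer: 787/6 ≈ 131.17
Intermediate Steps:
p(d) = 1/(9 + d)
39 + ((p(-8) + 78)/(72 + 12))*98 = 39 + ((1/(9 - 8) + 78)/(72 + 12))*98 = 39 + ((1/1 + 78)/84)*98 = 39 + ((1 + 78)*(1/84))*98 = 39 + (79*(1/84))*98 = 39 + (79/84)*98 = 39 + 553/6 = 787/6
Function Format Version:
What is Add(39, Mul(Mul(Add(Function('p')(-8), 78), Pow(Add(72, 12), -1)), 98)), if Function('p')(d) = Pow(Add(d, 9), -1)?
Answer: Rational(787, 6) ≈ 131.17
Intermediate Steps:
Function('p')(d) = Pow(Add(9, d), -1)
Add(39, Mul(Mul(Add(Function('p')(-8), 78), Pow(Add(72, 12), -1)), 98)) = Add(39, Mul(Mul(Add(Pow(Add(9, -8), -1), 78), Pow(Add(72, 12), -1)), 98)) = Add(39, Mul(Mul(Add(Pow(1, -1), 78), Pow(84, -1)), 98)) = Add(39, Mul(Mul(Add(1, 78), Rational(1, 84)), 98)) = Add(39, Mul(Mul(79, Rational(1, 84)), 98)) = Add(39, Mul(Rational(79, 84), 98)) = Add(39, Rational(553, 6)) = Rational(787, 6)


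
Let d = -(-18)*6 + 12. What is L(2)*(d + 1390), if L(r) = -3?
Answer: -4530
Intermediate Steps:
d = 120 (d = -18*(-6) + 12 = 108 + 12 = 120)
L(2)*(d + 1390) = -3*(120 + 1390) = -3*1510 = -4530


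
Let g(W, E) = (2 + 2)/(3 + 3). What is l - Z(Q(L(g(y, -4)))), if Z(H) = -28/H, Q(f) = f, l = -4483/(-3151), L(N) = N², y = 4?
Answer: 202996/3151 ≈ 64.423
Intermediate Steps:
g(W, E) = ⅔ (g(W, E) = 4/6 = 4*(⅙) = ⅔)
l = 4483/3151 (l = -4483*(-1/3151) = 4483/3151 ≈ 1.4227)
l - Z(Q(L(g(y, -4)))) = 4483/3151 - (-28)/((⅔)²) = 4483/3151 - (-28)/4/9 = 4483/3151 - (-28)*9/4 = 4483/3151 - 1*(-63) = 4483/3151 + 63 = 202996/3151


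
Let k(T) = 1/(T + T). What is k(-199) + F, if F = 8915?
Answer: 3548169/398 ≈ 8915.0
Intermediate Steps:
k(T) = 1/(2*T)
k(-199) + F = (½)/(-199) + 8915 = (½)*(-1/199) + 8915 = -1/398 + 8915 = 3548169/398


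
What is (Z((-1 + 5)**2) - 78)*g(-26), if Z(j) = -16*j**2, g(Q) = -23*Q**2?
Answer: 64897352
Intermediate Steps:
(Z((-1 + 5)**2) - 78)*g(-26) = (-16*(-1 + 5)**4 - 78)*(-23*(-26)**2) = (-16*(4**2)**2 - 78)*(-23*676) = (-16*16**2 - 78)*(-15548) = (-16*256 - 78)*(-15548) = (-4096 - 78)*(-15548) = -4174*(-15548) = 64897352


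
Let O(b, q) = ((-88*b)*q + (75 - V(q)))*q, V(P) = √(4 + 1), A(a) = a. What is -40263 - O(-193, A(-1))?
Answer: -57172 - √5 ≈ -57174.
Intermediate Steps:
V(P) = √5
O(b, q) = q*(75 - √5 - 88*b*q) (O(b, q) = ((-88*b)*q + (75 - √5))*q = (-88*b*q + (75 - √5))*q = (75 - √5 - 88*b*q)*q = q*(75 - √5 - 88*b*q))
-40263 - O(-193, A(-1)) = -40263 - (-1)*(75 - √5 - 88*(-193)*(-1)) = -40263 - (-1)*(75 - √5 - 16984) = -40263 - (-1)*(-16909 - √5) = -40263 - (16909 + √5) = -40263 + (-16909 - √5) = -57172 - √5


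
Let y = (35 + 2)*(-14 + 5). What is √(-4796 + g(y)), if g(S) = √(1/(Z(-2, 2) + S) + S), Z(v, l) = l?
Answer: 2*√(-131363639 + 27473*I*√331)/331 ≈ 0.13175 + 69.253*I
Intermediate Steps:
y = -333 (y = 37*(-9) = -333)
g(S) = √(S + 1/(2 + S)) (g(S) = √(1/(2 + S) + S) = √(S + 1/(2 + S)))
√(-4796 + g(y)) = √(-4796 + √((1 - 333*(2 - 333))/(2 - 333))) = √(-4796 + √((1 - 333*(-331))/(-331))) = √(-4796 + √(-(1 + 110223)/331)) = √(-4796 + √(-1/331*110224)) = √(-4796 + √(-110224/331)) = √(-4796 + 332*I*√331/331)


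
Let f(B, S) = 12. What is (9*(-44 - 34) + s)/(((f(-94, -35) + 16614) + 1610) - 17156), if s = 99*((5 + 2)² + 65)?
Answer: 49/5 ≈ 9.8000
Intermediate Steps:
s = 11286 (s = 99*(7² + 65) = 99*(49 + 65) = 99*114 = 11286)
(9*(-44 - 34) + s)/(((f(-94, -35) + 16614) + 1610) - 17156) = (9*(-44 - 34) + 11286)/(((12 + 16614) + 1610) - 17156) = (9*(-78) + 11286)/((16626 + 1610) - 17156) = (-702 + 11286)/(18236 - 17156) = 10584/1080 = 10584*(1/1080) = 49/5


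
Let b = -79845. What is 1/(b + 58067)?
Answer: -1/21778 ≈ -4.5918e-5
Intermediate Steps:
1/(b + 58067) = 1/(-79845 + 58067) = 1/(-21778) = -1/21778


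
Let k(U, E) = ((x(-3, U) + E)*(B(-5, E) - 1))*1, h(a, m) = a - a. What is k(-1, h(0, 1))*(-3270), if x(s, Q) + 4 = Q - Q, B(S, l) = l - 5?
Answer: -78480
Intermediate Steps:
B(S, l) = -5 + l
h(a, m) = 0
x(s, Q) = -4 (x(s, Q) = -4 + (Q - Q) = -4 + 0 = -4)
k(U, E) = (-6 + E)*(-4 + E) (k(U, E) = ((-4 + E)*((-5 + E) - 1))*1 = ((-4 + E)*(-6 + E))*1 = ((-6 + E)*(-4 + E))*1 = (-6 + E)*(-4 + E))
k(-1, h(0, 1))*(-3270) = (24 + 0² - 10*0)*(-3270) = (24 + 0 + 0)*(-3270) = 24*(-3270) = -78480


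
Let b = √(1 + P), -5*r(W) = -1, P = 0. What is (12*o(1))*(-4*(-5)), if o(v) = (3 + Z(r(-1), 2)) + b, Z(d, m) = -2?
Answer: 480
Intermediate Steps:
r(W) = ⅕ (r(W) = -⅕*(-1) = ⅕)
b = 1 (b = √(1 + 0) = √1 = 1)
o(v) = 2 (o(v) = (3 - 2) + 1 = 1 + 1 = 2)
(12*o(1))*(-4*(-5)) = (12*2)*(-4*(-5)) = 24*20 = 480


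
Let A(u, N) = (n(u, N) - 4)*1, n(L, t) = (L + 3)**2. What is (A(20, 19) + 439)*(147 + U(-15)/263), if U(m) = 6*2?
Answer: 37280772/263 ≈ 1.4175e+5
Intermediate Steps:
n(L, t) = (3 + L)**2
U(m) = 12
A(u, N) = -4 + (3 + u)**2 (A(u, N) = ((3 + u)**2 - 4)*1 = (-4 + (3 + u)**2)*1 = -4 + (3 + u)**2)
(A(20, 19) + 439)*(147 + U(-15)/263) = ((-4 + (3 + 20)**2) + 439)*(147 + 12/263) = ((-4 + 23**2) + 439)*(147 + 12*(1/263)) = ((-4 + 529) + 439)*(147 + 12/263) = (525 + 439)*(38673/263) = 964*(38673/263) = 37280772/263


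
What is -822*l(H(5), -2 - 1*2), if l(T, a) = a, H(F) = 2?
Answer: 3288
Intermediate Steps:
-822*l(H(5), -2 - 1*2) = -822*(-2 - 1*2) = -822*(-2 - 2) = -822*(-4) = 3288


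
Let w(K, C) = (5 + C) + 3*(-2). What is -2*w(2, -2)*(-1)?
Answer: -6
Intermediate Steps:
w(K, C) = -1 + C (w(K, C) = (5 + C) - 6 = -1 + C)
-2*w(2, -2)*(-1) = -2*(-1 - 2)*(-1) = -2*(-3)*(-1) = 6*(-1) = -6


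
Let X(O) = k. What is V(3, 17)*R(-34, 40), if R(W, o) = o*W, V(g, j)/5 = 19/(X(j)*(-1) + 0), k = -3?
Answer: -129200/3 ≈ -43067.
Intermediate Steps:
X(O) = -3
V(g, j) = 95/3 (V(g, j) = 5*(19/(-3*(-1) + 0)) = 5*(19/(3 + 0)) = 5*(19/3) = 95/3)
R(W, o) = W*o
V(3, 17)*R(-34, 40) = 95*(-34*40)/3 = (95/3)*(-1360) = -129200/3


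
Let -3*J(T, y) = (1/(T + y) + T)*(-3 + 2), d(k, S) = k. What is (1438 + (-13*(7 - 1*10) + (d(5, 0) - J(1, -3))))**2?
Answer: 79049881/36 ≈ 2.1958e+6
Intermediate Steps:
J(T, y) = T/3 + 1/(3*(T + y)) (J(T, y) = -(1/(T + y) + T)*(-3 + 2)/3 = -(T + 1/(T + y))*(-1)/3 = -(-T - 1/(T + y))/3 = T/3 + 1/(3*(T + y)))
(1438 + (-13*(7 - 1*10) + (d(5, 0) - J(1, -3))))**2 = (1438 + (-13*(7 - 1*10) + (5 - (1 + 1**2 + 1*(-3))/(3*(1 - 3)))))**2 = (1438 + (-13*(7 - 10) + (5 - (1 + 1 - 3)/(3*(-2)))))**2 = (1438 + (-13*(-3) + (5 - (-1)*(-1)/(3*2))))**2 = (1438 + (39 + (5 - 1*1/6)))**2 = (1438 + (39 + (5 - 1/6)))**2 = (1438 + (39 + 29/6))**2 = (1438 + 263/6)**2 = (8891/6)**2 = 79049881/36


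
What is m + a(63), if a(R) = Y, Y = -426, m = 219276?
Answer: 218850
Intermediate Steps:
a(R) = -426
m + a(63) = 219276 - 426 = 218850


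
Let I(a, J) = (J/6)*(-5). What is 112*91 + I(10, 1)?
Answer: 61147/6 ≈ 10191.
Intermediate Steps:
I(a, J) = -5*J/6 (I(a, J) = (J*(⅙))*(-5) = (J/6)*(-5) = -5*J/6)
112*91 + I(10, 1) = 112*91 - ⅚*1 = 10192 - ⅚ = 61147/6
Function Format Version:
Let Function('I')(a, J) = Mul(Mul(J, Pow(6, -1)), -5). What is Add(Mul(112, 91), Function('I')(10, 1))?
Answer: Rational(61147, 6) ≈ 10191.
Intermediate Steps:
Function('I')(a, J) = Mul(Rational(-5, 6), J) (Function('I')(a, J) = Mul(Mul(J, Rational(1, 6)), -5) = Mul(Mul(Rational(1, 6), J), -5) = Mul(Rational(-5, 6), J))
Add(Mul(112, 91), Function('I')(10, 1)) = Add(Mul(112, 91), Mul(Rational(-5, 6), 1)) = Add(10192, Rational(-5, 6)) = Rational(61147, 6)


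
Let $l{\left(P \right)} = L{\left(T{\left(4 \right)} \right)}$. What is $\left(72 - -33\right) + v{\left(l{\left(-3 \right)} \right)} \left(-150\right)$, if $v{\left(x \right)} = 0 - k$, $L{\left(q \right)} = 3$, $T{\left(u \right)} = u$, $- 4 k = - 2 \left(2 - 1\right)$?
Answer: $180$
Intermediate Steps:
$k = \frac{1}{2}$ ($k = - \frac{\left(-2\right) \left(2 - 1\right)}{4} = - \frac{\left(-2\right) 1}{4} = \left(- \frac{1}{4}\right) \left(-2\right) = \frac{1}{2} \approx 0.5$)
$l{\left(P \right)} = 3$
$v{\left(x \right)} = - \frac{1}{2}$ ($v{\left(x \right)} = 0 - \frac{1}{2} = - \frac{1}{2}$)
$\left(72 - -33\right) + v{\left(l{\left(-3 \right)} \right)} \left(-150\right) = \left(72 - -33\right) - -75 = \left(72 + 33\right) + 75 = 105 + 75 = 180$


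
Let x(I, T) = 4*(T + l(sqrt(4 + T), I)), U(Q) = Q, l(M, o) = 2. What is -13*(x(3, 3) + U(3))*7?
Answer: -2093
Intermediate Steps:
x(I, T) = 8 + 4*T (x(I, T) = 4*(T + 2) = 4*(2 + T) = 8 + 4*T)
-13*(x(3, 3) + U(3))*7 = -13*((8 + 4*3) + 3)*7 = -13*((8 + 12) + 3)*7 = -13*(20 + 3)*7 = -299*7 = -13*161 = -2093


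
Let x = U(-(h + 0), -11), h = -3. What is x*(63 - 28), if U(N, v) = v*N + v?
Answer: -1540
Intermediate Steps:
U(N, v) = v + N*v (U(N, v) = N*v + v = v + N*v)
x = -44 (x = -11*(1 - (-3 + 0)) = -11*(1 - 1*(-3)) = -11*(1 + 3) = -11*4 = -44)
x*(63 - 28) = -44*(63 - 28) = -44*35 = -1540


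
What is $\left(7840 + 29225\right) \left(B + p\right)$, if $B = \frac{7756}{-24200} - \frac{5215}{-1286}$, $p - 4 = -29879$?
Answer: $- \frac{430709023879638}{389015} \approx -1.1072 \cdot 10^{9}$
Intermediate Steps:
$p = -29875$ ($p = 4 - 29879 = -29875$)
$B = \frac{7264299}{1945075}$ ($B = 7756 \left(- \frac{1}{24200}\right) - - \frac{5215}{1286} = - \frac{1939}{6050} + \frac{5215}{1286} = \frac{7264299}{1945075} \approx 3.7347$)
$\left(7840 + 29225\right) \left(B + p\right) = \left(7840 + 29225\right) \left(\frac{7264299}{1945075} - 29875\right) = 37065 \left(- \frac{58101851326}{1945075}\right) = - \frac{430709023879638}{389015}$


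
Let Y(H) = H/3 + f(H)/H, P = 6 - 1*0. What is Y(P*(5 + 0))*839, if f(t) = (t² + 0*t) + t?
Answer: 34399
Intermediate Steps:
P = 6 (P = 6 + 0 = 6)
f(t) = t + t² (f(t) = (t² + 0) + t = t² + t = t + t²)
Y(H) = 1 + 4*H/3 (Y(H) = H/3 + (H*(1 + H))/H = H*(⅓) + (1 + H) = H/3 + (1 + H) = 1 + 4*H/3)
Y(P*(5 + 0))*839 = (1 + 4*(6*(5 + 0))/3)*839 = (1 + 4*(6*5)/3)*839 = (1 + (4/3)*30)*839 = (1 + 40)*839 = 41*839 = 34399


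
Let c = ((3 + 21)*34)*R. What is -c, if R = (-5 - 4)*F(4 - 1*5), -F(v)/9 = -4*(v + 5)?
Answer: 1057536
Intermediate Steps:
F(v) = 180 + 36*v (F(v) = -(-36)*(v + 5) = -(-36)*(5 + v) = -9*(-20 - 4*v) = 180 + 36*v)
R = -1296 (R = (-5 - 4)*(180 + 36*(4 - 1*5)) = -9*(180 + 36*(4 - 5)) = -9*(180 + 36*(-1)) = -9*(180 - 36) = -9*144 = -1296)
c = -1057536 (c = ((3 + 21)*34)*(-1296) = (24*34)*(-1296) = 816*(-1296) = -1057536)
-c = -1*(-1057536) = 1057536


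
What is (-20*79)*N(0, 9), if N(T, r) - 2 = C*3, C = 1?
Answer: -7900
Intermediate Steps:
N(T, r) = 5 (N(T, r) = 2 + 1*3 = 2 + 3 = 5)
(-20*79)*N(0, 9) = -20*79*5 = -1580*5 = -7900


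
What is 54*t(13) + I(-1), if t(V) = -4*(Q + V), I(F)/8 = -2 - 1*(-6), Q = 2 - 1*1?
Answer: -2992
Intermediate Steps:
Q = 1 (Q = 2 - 1 = 1)
I(F) = 32 (I(F) = 8*(-2 - 1*(-6)) = 8*(-2 + 6) = 8*4 = 32)
t(V) = -4 - 4*V (t(V) = -4*(1 + V) = -4 - 4*V)
54*t(13) + I(-1) = 54*(-4 - 4*13) + 32 = 54*(-4 - 52) + 32 = 54*(-56) + 32 = -3024 + 32 = -2992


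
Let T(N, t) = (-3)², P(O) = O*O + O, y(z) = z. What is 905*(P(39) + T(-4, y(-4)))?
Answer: 1419945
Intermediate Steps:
P(O) = O + O² (P(O) = O² + O = O + O²)
T(N, t) = 9
905*(P(39) + T(-4, y(-4))) = 905*(39*(1 + 39) + 9) = 905*(39*40 + 9) = 905*(1560 + 9) = 905*1569 = 1419945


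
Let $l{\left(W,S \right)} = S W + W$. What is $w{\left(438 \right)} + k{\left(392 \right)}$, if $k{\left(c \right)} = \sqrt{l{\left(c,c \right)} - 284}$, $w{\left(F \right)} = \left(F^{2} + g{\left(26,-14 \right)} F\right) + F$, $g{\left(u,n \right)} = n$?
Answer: $186150 + 2 \sqrt{38443} \approx 1.8654 \cdot 10^{5}$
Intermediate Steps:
$l{\left(W,S \right)} = W + S W$
$w{\left(F \right)} = F^{2} - 13 F$ ($w{\left(F \right)} = \left(F^{2} - 14 F\right) + F = F^{2} - 13 F$)
$k{\left(c \right)} = \sqrt{-284 + c \left(1 + c\right)}$ ($k{\left(c \right)} = \sqrt{c \left(1 + c\right) - 284} = \sqrt{-284 + c \left(1 + c\right)}$)
$w{\left(438 \right)} + k{\left(392 \right)} = 438 \left(-13 + 438\right) + \sqrt{-284 + 392 \left(1 + 392\right)} = 438 \cdot 425 + \sqrt{-284 + 392 \cdot 393} = 186150 + \sqrt{-284 + 154056} = 186150 + \sqrt{153772} = 186150 + 2 \sqrt{38443}$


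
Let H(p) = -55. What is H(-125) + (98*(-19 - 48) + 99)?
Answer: -6522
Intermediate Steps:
H(-125) + (98*(-19 - 48) + 99) = -55 + (98*(-19 - 48) + 99) = -55 + (98*(-67) + 99) = -55 + (-6566 + 99) = -55 - 6467 = -6522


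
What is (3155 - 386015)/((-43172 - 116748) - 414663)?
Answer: 382860/574583 ≈ 0.66633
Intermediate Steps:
(3155 - 386015)/((-43172 - 116748) - 414663) = -382860/(-159920 - 414663) = -382860/(-574583) = -382860*(-1/574583) = 382860/574583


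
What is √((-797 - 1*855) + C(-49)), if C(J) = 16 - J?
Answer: 23*I*√3 ≈ 39.837*I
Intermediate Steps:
√((-797 - 1*855) + C(-49)) = √((-797 - 1*855) + (16 - 1*(-49))) = √((-797 - 855) + (16 + 49)) = √(-1652 + 65) = √(-1587) = 23*I*√3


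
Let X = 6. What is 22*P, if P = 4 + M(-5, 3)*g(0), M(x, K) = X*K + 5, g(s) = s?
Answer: 88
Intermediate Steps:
M(x, K) = 5 + 6*K (M(x, K) = 6*K + 5 = 5 + 6*K)
P = 4 (P = 4 + (5 + 6*3)*0 = 4 + (5 + 18)*0 = 4 + 23*0 = 4 + 0 = 4)
22*P = 22*4 = 88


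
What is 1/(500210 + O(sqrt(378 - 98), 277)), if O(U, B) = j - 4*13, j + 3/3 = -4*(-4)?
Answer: 1/500173 ≈ 1.9993e-6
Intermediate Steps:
j = 15 (j = -1 - 4*(-4) = -1 + 16 = 15)
O(U, B) = -37 (O(U, B) = 15 - 4*13 = 15 - 52 = -37)
1/(500210 + O(sqrt(378 - 98), 277)) = 1/(500210 - 37) = 1/500173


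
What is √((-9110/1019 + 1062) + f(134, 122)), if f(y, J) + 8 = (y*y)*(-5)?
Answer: 2*I*√23034725294/1019 ≈ 297.88*I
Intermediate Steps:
f(y, J) = -8 - 5*y² (f(y, J) = -8 + (y*y)*(-5) = -8 + y²*(-5) = -8 - 5*y²)
√((-9110/1019 + 1062) + f(134, 122)) = √((-9110/1019 + 1062) + (-8 - 5*134²)) = √((-9110*1/1019 + 1062) + (-8 - 5*17956)) = √((-9110/1019 + 1062) + (-8 - 89780)) = √(1073068/1019 - 89788) = √(-90420904/1019) = 2*I*√23034725294/1019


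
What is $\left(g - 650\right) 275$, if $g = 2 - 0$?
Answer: $-178200$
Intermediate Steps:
$g = 2$ ($g = 2 + 0 = 2$)
$\left(g - 650\right) 275 = \left(2 - 650\right) 275 = \left(-648\right) 275 = -178200$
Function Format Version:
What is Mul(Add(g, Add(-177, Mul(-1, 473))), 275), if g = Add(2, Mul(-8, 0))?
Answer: -178200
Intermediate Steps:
g = 2 (g = Add(2, 0) = 2)
Mul(Add(g, Add(-177, Mul(-1, 473))), 275) = Mul(Add(2, Add(-177, Mul(-1, 473))), 275) = Mul(Add(2, Add(-177, -473)), 275) = Mul(Add(2, -650), 275) = Mul(-648, 275) = -178200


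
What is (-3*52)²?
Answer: 24336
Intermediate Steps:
(-3*52)² = (-156)² = 24336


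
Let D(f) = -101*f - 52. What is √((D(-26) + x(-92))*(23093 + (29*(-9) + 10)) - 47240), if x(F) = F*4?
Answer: 2*√12585553 ≈ 7095.2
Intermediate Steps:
x(F) = 4*F
D(f) = -52 - 101*f
√((D(-26) + x(-92))*(23093 + (29*(-9) + 10)) - 47240) = √(((-52 - 101*(-26)) + 4*(-92))*(23093 + (29*(-9) + 10)) - 47240) = √(((-52 + 2626) - 368)*(23093 + (-261 + 10)) - 47240) = √((2574 - 368)*(23093 - 251) - 47240) = √(2206*22842 - 47240) = √(50389452 - 47240) = √50342212 = 2*√12585553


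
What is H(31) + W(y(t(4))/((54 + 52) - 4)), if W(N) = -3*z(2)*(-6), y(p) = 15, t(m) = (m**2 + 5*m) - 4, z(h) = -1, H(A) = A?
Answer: 13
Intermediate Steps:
t(m) = -4 + m**2 + 5*m
W(N) = -18 (W(N) = -3*(-1)*(-6) = 3*(-6) = -18)
H(31) + W(y(t(4))/((54 + 52) - 4)) = 31 - 18 = 13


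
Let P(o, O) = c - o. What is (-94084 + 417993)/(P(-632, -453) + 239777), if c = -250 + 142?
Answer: 323909/240301 ≈ 1.3479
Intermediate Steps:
c = -108
P(o, O) = -108 - o
(-94084 + 417993)/(P(-632, -453) + 239777) = (-94084 + 417993)/((-108 - 1*(-632)) + 239777) = 323909/((-108 + 632) + 239777) = 323909/(524 + 239777) = 323909/240301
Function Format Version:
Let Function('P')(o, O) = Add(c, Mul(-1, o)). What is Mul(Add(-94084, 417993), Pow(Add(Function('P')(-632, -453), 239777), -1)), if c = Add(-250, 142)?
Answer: Rational(323909, 240301) ≈ 1.3479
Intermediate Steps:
c = -108
Function('P')(o, O) = Add(-108, Mul(-1, o))
Mul(Add(-94084, 417993), Pow(Add(Function('P')(-632, -453), 239777), -1)) = Mul(Add(-94084, 417993), Pow(Add(Add(-108, Mul(-1, -632)), 239777), -1)) = Mul(323909, Pow(Add(Add(-108, 632), 239777), -1)) = Mul(323909, Pow(Add(524, 239777), -1)) = Mul(323909, Pow(240301, -1)) = Mul(323909, Rational(1, 240301)) = Rational(323909, 240301)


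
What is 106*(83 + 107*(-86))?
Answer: -966614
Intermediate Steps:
106*(83 + 107*(-86)) = 106*(83 - 9202) = 106*(-9119) = -966614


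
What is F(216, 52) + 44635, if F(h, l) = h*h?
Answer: 91291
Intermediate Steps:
F(h, l) = h**2
F(216, 52) + 44635 = 216**2 + 44635 = 46656 + 44635 = 91291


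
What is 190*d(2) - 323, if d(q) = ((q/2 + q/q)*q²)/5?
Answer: -19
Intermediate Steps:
d(q) = q²*(1 + q/2)/5 (d(q) = ((q*(½) + 1)*q²)*(⅕) = ((q/2 + 1)*q²)*(⅕) = ((1 + q/2)*q²)*(⅕) = (q²*(1 + q/2))*(⅕) = q²*(1 + q/2)/5)
190*d(2) - 323 = 190*((⅒)*2²*(2 + 2)) - 323 = 190*((⅒)*4*4) - 323 = 190*(8/5) - 323 = 304 - 323 = -19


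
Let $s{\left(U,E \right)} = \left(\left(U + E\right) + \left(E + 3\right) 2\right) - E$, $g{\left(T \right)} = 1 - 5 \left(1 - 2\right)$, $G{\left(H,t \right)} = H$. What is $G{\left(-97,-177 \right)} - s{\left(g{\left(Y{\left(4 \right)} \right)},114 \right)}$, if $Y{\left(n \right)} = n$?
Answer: $-337$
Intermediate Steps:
$g{\left(T \right)} = 6$ ($g{\left(T \right)} = 1 - 5 \left(1 - 2\right) = 1 - -5 = 1 + 5 = 6$)
$s{\left(U,E \right)} = 6 + U + 2 E$ ($s{\left(U,E \right)} = \left(\left(E + U\right) + \left(3 + E\right) 2\right) - E = \left(\left(E + U\right) + \left(6 + 2 E\right)\right) - E = \left(6 + U + 3 E\right) - E = 6 + U + 2 E$)
$G{\left(-97,-177 \right)} - s{\left(g{\left(Y{\left(4 \right)} \right)},114 \right)} = -97 - \left(6 + 6 + 2 \cdot 114\right) = -97 - \left(6 + 6 + 228\right) = -97 - 240 = -337$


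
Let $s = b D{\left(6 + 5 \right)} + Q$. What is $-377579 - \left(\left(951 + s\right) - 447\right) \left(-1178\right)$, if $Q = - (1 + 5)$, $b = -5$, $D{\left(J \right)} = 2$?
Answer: $197285$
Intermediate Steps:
$Q = -6$ ($Q = \left(-1\right) 6 = -6$)
$s = -16$ ($s = \left(-5\right) 2 - 6 = -10 - 6 = -16$)
$-377579 - \left(\left(951 + s\right) - 447\right) \left(-1178\right) = -377579 - \left(\left(951 - 16\right) - 447\right) \left(-1178\right) = -377579 - \left(935 - 447\right) \left(-1178\right) = -377579 - 488 \left(-1178\right) = -377579 - -574864 = -377579 + 574864 = 197285$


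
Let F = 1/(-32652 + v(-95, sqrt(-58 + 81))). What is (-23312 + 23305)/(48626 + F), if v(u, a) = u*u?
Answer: -23627/164126643 ≈ -0.00014396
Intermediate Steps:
v(u, a) = u**2
F = -1/23627 (F = 1/(-32652 + (-95)**2) = 1/(-32652 + 9025) = 1/(-23627) = -1/23627 ≈ -4.2324e-5)
(-23312 + 23305)/(48626 + F) = (-23312 + 23305)/(48626 - 1/23627) = -7/1148886501/23627 = -7*23627/1148886501 = -23627/164126643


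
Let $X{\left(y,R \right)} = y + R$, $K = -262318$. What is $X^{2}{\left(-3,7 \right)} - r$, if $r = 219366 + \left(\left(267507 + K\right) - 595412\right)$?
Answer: $370873$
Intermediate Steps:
$X{\left(y,R \right)} = R + y$
$r = -370857$ ($r = 219366 + \left(\left(267507 - 262318\right) - 595412\right) = 219366 + \left(5189 - 595412\right) = 219366 - 590223 = -370857$)
$X^{2}{\left(-3,7 \right)} - r = \left(7 - 3\right)^{2} - -370857 = 4^{2} + 370857 = 16 + 370857 = 370873$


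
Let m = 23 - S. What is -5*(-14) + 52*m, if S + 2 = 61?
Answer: -1802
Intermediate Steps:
S = 59 (S = -2 + 61 = 59)
m = -36 (m = 23 - 1*59 = 23 - 59 = -36)
-5*(-14) + 52*m = -5*(-14) + 52*(-36) = 70 - 1872 = -1802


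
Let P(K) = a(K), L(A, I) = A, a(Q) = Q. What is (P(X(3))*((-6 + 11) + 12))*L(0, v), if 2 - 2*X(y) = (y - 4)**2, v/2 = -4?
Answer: 0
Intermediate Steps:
v = -8 (v = 2*(-4) = -8)
X(y) = 1 - (-4 + y)**2/2 (X(y) = 1 - (y - 4)**2/2 = 1 - (-4 + y)**2/2)
P(K) = K
(P(X(3))*((-6 + 11) + 12))*L(0, v) = ((1 - (-4 + 3)**2/2)*((-6 + 11) + 12))*0 = ((1 - 1/2*(-1)**2)*(5 + 12))*0 = ((1 - 1/2*1)*17)*0 = ((1 - 1/2)*17)*0 = ((1/2)*17)*0 = (17/2)*0 = 0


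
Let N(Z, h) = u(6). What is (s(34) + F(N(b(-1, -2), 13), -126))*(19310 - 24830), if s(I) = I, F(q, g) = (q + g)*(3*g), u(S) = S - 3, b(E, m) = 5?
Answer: -256834560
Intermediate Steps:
u(S) = -3 + S
N(Z, h) = 3 (N(Z, h) = -3 + 6 = 3)
F(q, g) = 3*g*(g + q) (F(q, g) = (g + q)*(3*g) = 3*g*(g + q))
(s(34) + F(N(b(-1, -2), 13), -126))*(19310 - 24830) = (34 + 3*(-126)*(-126 + 3))*(19310 - 24830) = (34 + 3*(-126)*(-123))*(-5520) = (34 + 46494)*(-5520) = 46528*(-5520) = -256834560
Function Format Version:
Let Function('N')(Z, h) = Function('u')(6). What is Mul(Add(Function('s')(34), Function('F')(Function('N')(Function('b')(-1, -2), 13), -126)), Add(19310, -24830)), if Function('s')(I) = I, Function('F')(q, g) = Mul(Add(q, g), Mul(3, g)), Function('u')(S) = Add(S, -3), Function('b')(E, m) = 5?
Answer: -256834560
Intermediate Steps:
Function('u')(S) = Add(-3, S)
Function('N')(Z, h) = 3 (Function('N')(Z, h) = Add(-3, 6) = 3)
Function('F')(q, g) = Mul(3, g, Add(g, q)) (Function('F')(q, g) = Mul(Add(g, q), Mul(3, g)) = Mul(3, g, Add(g, q)))
Mul(Add(Function('s')(34), Function('F')(Function('N')(Function('b')(-1, -2), 13), -126)), Add(19310, -24830)) = Mul(Add(34, Mul(3, -126, Add(-126, 3))), Add(19310, -24830)) = Mul(Add(34, Mul(3, -126, -123)), -5520) = Mul(Add(34, 46494), -5520) = Mul(46528, -5520) = -256834560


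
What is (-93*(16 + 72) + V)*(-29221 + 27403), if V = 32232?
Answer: -43719264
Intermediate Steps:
(-93*(16 + 72) + V)*(-29221 + 27403) = (-93*(16 + 72) + 32232)*(-29221 + 27403) = (-93*88 + 32232)*(-1818) = (-8184 + 32232)*(-1818) = 24048*(-1818) = -43719264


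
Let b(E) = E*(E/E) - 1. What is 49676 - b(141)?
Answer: 49536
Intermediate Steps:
b(E) = -1 + E (b(E) = E*1 - 1 = E - 1 = -1 + E)
49676 - b(141) = 49676 - (-1 + 141) = 49676 - 1*140 = 49676 - 140 = 49536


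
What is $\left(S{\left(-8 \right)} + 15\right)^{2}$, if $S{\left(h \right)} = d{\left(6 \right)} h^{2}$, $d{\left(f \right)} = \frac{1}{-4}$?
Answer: $1$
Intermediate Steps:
$d{\left(f \right)} = - \frac{1}{4}$
$S{\left(h \right)} = - \frac{h^{2}}{4}$
$\left(S{\left(-8 \right)} + 15\right)^{2} = \left(- \frac{\left(-8\right)^{2}}{4} + 15\right)^{2} = \left(\left(- \frac{1}{4}\right) 64 + 15\right)^{2} = \left(-16 + 15\right)^{2} = \left(-1\right)^{2} = 1$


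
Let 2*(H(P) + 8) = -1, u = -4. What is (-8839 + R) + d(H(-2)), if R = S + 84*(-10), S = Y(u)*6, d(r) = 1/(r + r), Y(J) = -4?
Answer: -164952/17 ≈ -9703.1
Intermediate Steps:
H(P) = -17/2 (H(P) = -8 + (½)*(-1) = -8 - ½ = -17/2)
d(r) = 1/(2*r)
S = -24 (S = -4*6 = -24)
R = -864 (R = -24 + 84*(-10) = -24 - 840 = -864)
(-8839 + R) + d(H(-2)) = (-8839 - 864) + 1/(2*(-17/2)) = -9703 + (½)*(-2/17) = -9703 - 1/17 = -164952/17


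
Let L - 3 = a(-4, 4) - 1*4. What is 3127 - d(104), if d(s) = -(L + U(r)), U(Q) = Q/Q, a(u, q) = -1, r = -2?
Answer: 3126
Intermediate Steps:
L = -2 (L = 3 + (-1 - 1*4) = 3 + (-1 - 4) = 3 - 5 = -2)
U(Q) = 1
d(s) = 1 (d(s) = -(-2 + 1) = -1*(-1) = 1)
3127 - d(104) = 3127 - 1*1 = 3127 - 1 = 3126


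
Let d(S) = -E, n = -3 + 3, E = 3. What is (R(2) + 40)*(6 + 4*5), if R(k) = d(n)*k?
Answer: 884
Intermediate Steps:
n = 0
d(S) = -3 (d(S) = -1*3 = -3)
R(k) = -3*k
(R(2) + 40)*(6 + 4*5) = (-3*2 + 40)*(6 + 4*5) = (-6 + 40)*(6 + 20) = 34*26 = 884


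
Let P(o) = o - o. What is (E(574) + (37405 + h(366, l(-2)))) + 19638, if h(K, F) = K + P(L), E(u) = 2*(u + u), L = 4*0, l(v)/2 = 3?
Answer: 59705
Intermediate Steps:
l(v) = 6 (l(v) = 2*3 = 6)
L = 0
P(o) = 0
E(u) = 4*u (E(u) = 2*(2*u) = 4*u)
h(K, F) = K (h(K, F) = K + 0 = K)
(E(574) + (37405 + h(366, l(-2)))) + 19638 = (4*574 + (37405 + 366)) + 19638 = (2296 + 37771) + 19638 = 40067 + 19638 = 59705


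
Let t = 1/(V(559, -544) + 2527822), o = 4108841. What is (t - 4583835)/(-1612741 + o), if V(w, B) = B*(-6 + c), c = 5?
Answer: -11589612563609/6311054372600 ≈ -1.8364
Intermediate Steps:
V(w, B) = -B (V(w, B) = B*(-6 + 5) = B*(-1) = -B)
t = 1/2528366 (t = 1/(-1*(-544) + 2527822) = 1/(544 + 2527822) = 1/2528366 ≈ 3.9551e-7)
(t - 4583835)/(-1612741 + o) = (1/2528366 - 4583835)/(-1612741 + 4108841) = -11589612563609/2528366/2496100 = -11589612563609/2528366*1/2496100 = -11589612563609/6311054372600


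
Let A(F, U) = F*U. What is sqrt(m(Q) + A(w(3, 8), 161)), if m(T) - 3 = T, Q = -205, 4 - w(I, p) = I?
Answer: I*sqrt(41) ≈ 6.4031*I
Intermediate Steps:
w(I, p) = 4 - I
m(T) = 3 + T
sqrt(m(Q) + A(w(3, 8), 161)) = sqrt((3 - 205) + (4 - 1*3)*161) = sqrt(-202 + (4 - 3)*161) = sqrt(-202 + 1*161) = sqrt(-202 + 161) = sqrt(-41) = I*sqrt(41)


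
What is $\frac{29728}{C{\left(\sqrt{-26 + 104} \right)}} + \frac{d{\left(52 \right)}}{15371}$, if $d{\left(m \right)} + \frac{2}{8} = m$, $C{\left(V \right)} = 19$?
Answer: $\frac{96200015}{61484} \approx 1564.6$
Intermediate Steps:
$d{\left(m \right)} = - \frac{1}{4} + m$
$\frac{29728}{C{\left(\sqrt{-26 + 104} \right)}} + \frac{d{\left(52 \right)}}{15371} = \frac{29728}{19} + \frac{- \frac{1}{4} + 52}{15371} = 29728 \cdot \frac{1}{19} + \frac{207}{4} \cdot \frac{1}{15371} = \frac{29728}{19} + \frac{207}{61484} = \frac{96200015}{61484}$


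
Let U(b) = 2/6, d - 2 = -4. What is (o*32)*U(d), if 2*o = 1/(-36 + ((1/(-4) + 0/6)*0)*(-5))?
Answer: -4/27 ≈ -0.14815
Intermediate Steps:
d = -2 (d = 2 - 4 = -2)
U(b) = ⅓ (U(b) = 2*(⅙) = ⅓)
o = -1/72 (o = 1/(2*(-36 + ((1/(-4) + 0/6)*0)*(-5))) = 1/(2*(-36 + ((1*(-¼) + 0*(⅙))*0)*(-5))) = 1/(2*(-36 + ((-¼ + 0)*0)*(-5))) = 1/(2*(-36 - ¼*0*(-5))) = 1/(2*(-36 + 0*(-5))) = 1/(2*(-36 + 0)) = (½)/(-36) = (½)*(-1/36) = -1/72 ≈ -0.013889)
(o*32)*U(d) = -1/72*32*(⅓) = -4/9*⅓ = -4/27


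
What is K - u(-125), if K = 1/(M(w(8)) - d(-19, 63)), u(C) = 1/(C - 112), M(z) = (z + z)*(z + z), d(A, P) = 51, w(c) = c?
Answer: 442/48585 ≈ 0.0090975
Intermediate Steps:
M(z) = 4*z² (M(z) = (2*z)*(2*z) = 4*z²)
u(C) = 1/(-112 + C)
K = 1/205 (K = 1/(4*8² - 1*51) = 1/(4*64 - 51) = 1/(256 - 51) = 1/205 ≈ 0.0048781)
K - u(-125) = 1/205 - 1/(-112 - 125) = 1/205 - 1/(-237) = 1/205 - 1*(-1/237) = 1/205 + 1/237 = 442/48585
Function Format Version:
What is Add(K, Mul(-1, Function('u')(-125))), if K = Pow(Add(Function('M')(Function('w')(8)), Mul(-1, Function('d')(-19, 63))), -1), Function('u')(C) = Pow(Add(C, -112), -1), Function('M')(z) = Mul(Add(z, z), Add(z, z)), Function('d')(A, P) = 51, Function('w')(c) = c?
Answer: Rational(442, 48585) ≈ 0.0090975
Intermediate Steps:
Function('M')(z) = Mul(4, Pow(z, 2)) (Function('M')(z) = Mul(Mul(2, z), Mul(2, z)) = Mul(4, Pow(z, 2)))
Function('u')(C) = Pow(Add(-112, C), -1)
K = Rational(1, 205) (K = Pow(Add(Mul(4, Pow(8, 2)), Mul(-1, 51)), -1) = Pow(Add(Mul(4, 64), -51), -1) = Pow(Add(256, -51), -1) = Pow(205, -1) = Rational(1, 205) ≈ 0.0048781)
Add(K, Mul(-1, Function('u')(-125))) = Add(Rational(1, 205), Mul(-1, Pow(Add(-112, -125), -1))) = Add(Rational(1, 205), Mul(-1, Pow(-237, -1))) = Add(Rational(1, 205), Mul(-1, Rational(-1, 237))) = Add(Rational(1, 205), Rational(1, 237)) = Rational(442, 48585)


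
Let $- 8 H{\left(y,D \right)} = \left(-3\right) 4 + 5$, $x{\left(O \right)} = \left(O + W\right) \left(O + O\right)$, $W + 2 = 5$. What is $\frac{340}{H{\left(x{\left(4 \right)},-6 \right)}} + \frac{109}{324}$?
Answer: $\frac{882043}{2268} \approx 388.91$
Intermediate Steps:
$W = 3$ ($W = -2 + 5 = 3$)
$x{\left(O \right)} = 2 O \left(3 + O\right)$ ($x{\left(O \right)} = \left(O + 3\right) \left(O + O\right) = \left(3 + O\right) 2 O = 2 O \left(3 + O\right)$)
$H{\left(y,D \right)} = \frac{7}{8}$ ($H{\left(y,D \right)} = - \frac{\left(-3\right) 4 + 5}{8} = - \frac{-12 + 5}{8} = \left(- \frac{1}{8}\right) \left(-7\right) = \frac{7}{8}$)
$\frac{340}{H{\left(x{\left(4 \right)},-6 \right)}} + \frac{109}{324} = \frac{340}{\frac{7}{8}} + \frac{109}{324} = 340 \cdot \frac{8}{7} + 109 \cdot \frac{1}{324} = \frac{2720}{7} + \frac{109}{324} = \frac{882043}{2268}$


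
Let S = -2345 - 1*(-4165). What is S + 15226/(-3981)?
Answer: 7230194/3981 ≈ 1816.2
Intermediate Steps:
S = 1820 (S = -2345 + 4165 = 1820)
S + 15226/(-3981) = 1820 + 15226/(-3981) = 1820 + 15226*(-1/3981) = 1820 - 15226/3981 = 7230194/3981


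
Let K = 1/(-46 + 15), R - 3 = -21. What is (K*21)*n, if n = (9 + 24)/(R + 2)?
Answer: 693/496 ≈ 1.3972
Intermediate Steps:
R = -18 (R = 3 - 21 = -18)
n = -33/16 (n = (9 + 24)/(-18 + 2) = 33/(-16) = 33*(-1/16) = -33/16 ≈ -2.0625)
K = -1/31 (K = 1/(-31) = -1/31 ≈ -0.032258)
(K*21)*n = -1/31*21*(-33/16) = -21/31*(-33/16) = 693/496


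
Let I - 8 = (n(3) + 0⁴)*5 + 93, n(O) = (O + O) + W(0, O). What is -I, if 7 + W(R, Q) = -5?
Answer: -71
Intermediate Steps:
W(R, Q) = -12 (W(R, Q) = -7 - 5 = -12)
n(O) = -12 + 2*O (n(O) = (O + O) - 12 = 2*O - 12 = -12 + 2*O)
I = 71 (I = 8 + (((-12 + 2*3) + 0⁴)*5 + 93) = 8 + (((-12 + 6) + 0)*5 + 93) = 8 + ((-6 + 0)*5 + 93) = 8 + (-6*5 + 93) = 8 + (-30 + 93) = 8 + 63 = 71)
-I = -1*71 = -71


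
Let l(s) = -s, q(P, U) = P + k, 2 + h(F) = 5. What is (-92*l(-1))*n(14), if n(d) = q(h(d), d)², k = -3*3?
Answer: -3312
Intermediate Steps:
k = -9
h(F) = 3 (h(F) = -2 + 5 = 3)
q(P, U) = -9 + P (q(P, U) = P - 9 = -9 + P)
n(d) = 36 (n(d) = (-9 + 3)² = (-6)² = 36)
(-92*l(-1))*n(14) = -(-92)*(-1)*36 = -92*1*36 = -92*36 = -3312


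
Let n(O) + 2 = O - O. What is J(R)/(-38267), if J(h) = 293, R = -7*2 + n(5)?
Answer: -293/38267 ≈ -0.0076567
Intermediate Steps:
n(O) = -2 (n(O) = -2 + (O - O) = -2 + 0 = -2)
R = -16 (R = -7*2 - 2 = -14 - 2 = -16)
J(R)/(-38267) = 293/(-38267) = 293*(-1/38267) = -293/38267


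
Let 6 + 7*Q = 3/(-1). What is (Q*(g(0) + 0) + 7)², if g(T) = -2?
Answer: 4489/49 ≈ 91.612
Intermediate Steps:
Q = -9/7 (Q = -6/7 + (3/(-1))/7 = -6/7 + (3*(-1))/7 = -6/7 + (⅐)*(-3) = -6/7 - 3/7 = -9/7 ≈ -1.2857)
(Q*(g(0) + 0) + 7)² = (-9*(-2 + 0)/7 + 7)² = (-9/7*(-2) + 7)² = (18/7 + 7)² = (67/7)² = 4489/49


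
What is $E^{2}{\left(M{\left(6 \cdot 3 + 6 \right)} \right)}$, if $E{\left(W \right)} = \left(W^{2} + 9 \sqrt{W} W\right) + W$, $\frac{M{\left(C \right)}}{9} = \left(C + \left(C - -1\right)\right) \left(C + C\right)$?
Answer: $201566731134617856 + 14342068346038272 \sqrt{3} \approx 2.2641 \cdot 10^{17}$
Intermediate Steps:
$M{\left(C \right)} = 18 C \left(1 + 2 C\right)$ ($M{\left(C \right)} = 9 \left(C + \left(C - -1\right)\right) \left(C + C\right) = 9 \left(C + \left(C + 1\right)\right) 2 C = 9 \left(C + \left(1 + C\right)\right) 2 C = 9 \left(1 + 2 C\right) 2 C = 9 \cdot 2 C \left(1 + 2 C\right) = 18 C \left(1 + 2 C\right)$)
$E{\left(W \right)} = W + W^{2} + 9 W^{\frac{3}{2}}$ ($E{\left(W \right)} = \left(W^{2} + 9 W^{\frac{3}{2}}\right) + W = W + W^{2} + 9 W^{\frac{3}{2}}$)
$E^{2}{\left(M{\left(6 \cdot 3 + 6 \right)} \right)} = \left(18 \left(6 \cdot 3 + 6\right) \left(1 + 2 \left(6 \cdot 3 + 6\right)\right) + \left(18 \left(6 \cdot 3 + 6\right) \left(1 + 2 \left(6 \cdot 3 + 6\right)\right)\right)^{2} + 9 \left(18 \left(6 \cdot 3 + 6\right) \left(1 + 2 \left(6 \cdot 3 + 6\right)\right)\right)^{\frac{3}{2}}\right)^{2} = \left(18 \left(18 + 6\right) \left(1 + 2 \left(18 + 6\right)\right) + \left(18 \left(18 + 6\right) \left(1 + 2 \left(18 + 6\right)\right)\right)^{2} + 9 \left(18 \left(18 + 6\right) \left(1 + 2 \left(18 + 6\right)\right)\right)^{\frac{3}{2}}\right)^{2} = \left(18 \cdot 24 \left(1 + 2 \cdot 24\right) + \left(18 \cdot 24 \left(1 + 2 \cdot 24\right)\right)^{2} + 9 \left(18 \cdot 24 \left(1 + 2 \cdot 24\right)\right)^{\frac{3}{2}}\right)^{2} = \left(18 \cdot 24 \left(1 + 48\right) + \left(18 \cdot 24 \left(1 + 48\right)\right)^{2} + 9 \left(18 \cdot 24 \left(1 + 48\right)\right)^{\frac{3}{2}}\right)^{2} = \left(18 \cdot 24 \cdot 49 + \left(18 \cdot 24 \cdot 49\right)^{2} + 9 \left(18 \cdot 24 \cdot 49\right)^{\frac{3}{2}}\right)^{2} = \left(21168 + 21168^{2} + 9 \cdot 21168^{\frac{3}{2}}\right)^{2} = \left(21168 + 448084224 + 9 \cdot 1778112 \sqrt{3}\right)^{2} = \left(21168 + 448084224 + 16003008 \sqrt{3}\right)^{2} = \left(448105392 + 16003008 \sqrt{3}\right)^{2}$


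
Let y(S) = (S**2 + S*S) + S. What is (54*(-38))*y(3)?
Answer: -43092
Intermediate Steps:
y(S) = S + 2*S**2 (y(S) = (S**2 + S**2) + S = 2*S**2 + S = S + 2*S**2)
(54*(-38))*y(3) = (54*(-38))*(3*(1 + 2*3)) = -6156*(1 + 6) = -6156*7 = -2052*21 = -43092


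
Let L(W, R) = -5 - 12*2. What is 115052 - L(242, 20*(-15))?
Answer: 115081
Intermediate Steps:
L(W, R) = -29 (L(W, R) = -5 - 24 = -29)
115052 - L(242, 20*(-15)) = 115052 - 1*(-29) = 115052 + 29 = 115081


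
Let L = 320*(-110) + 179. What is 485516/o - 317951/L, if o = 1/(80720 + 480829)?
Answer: 9548161311767915/35021 ≈ 2.7264e+11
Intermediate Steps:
L = -35021 (L = -35200 + 179 = -35021)
o = 1/561549 ≈ 1.7808e-6
485516/o - 317951/L = 485516/(1/561549) - 317951/(-35021) = 485516*561549 - 317951*(-1/35021) = 272641024284 + 317951/35021 = 9548161311767915/35021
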